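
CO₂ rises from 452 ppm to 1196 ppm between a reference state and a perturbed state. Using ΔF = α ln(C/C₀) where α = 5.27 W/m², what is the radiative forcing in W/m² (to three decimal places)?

ΔF = 5.128 W/m²

CO₂: 5.27 × ln(1196/452) = 5.27 × ln(2.64602) = 5.27 × 0.97306 = 5.1280 W/m².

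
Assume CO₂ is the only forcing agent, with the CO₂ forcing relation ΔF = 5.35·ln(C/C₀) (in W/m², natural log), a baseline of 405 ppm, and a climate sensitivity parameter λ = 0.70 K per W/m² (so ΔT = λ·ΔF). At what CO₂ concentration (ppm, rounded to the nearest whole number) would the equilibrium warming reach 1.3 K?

Required forcing: ΔF = ΔT/λ = 1.3/0.70 = 1.8571 W/m².
Then ln(C/405) = ΔF/5.35 = 1.8571/5.35 = 0.34712.
So C = 405 × e^0.34712 = 405 × 1.41499 = 573.07 ppm.

C ≈ 573 ppm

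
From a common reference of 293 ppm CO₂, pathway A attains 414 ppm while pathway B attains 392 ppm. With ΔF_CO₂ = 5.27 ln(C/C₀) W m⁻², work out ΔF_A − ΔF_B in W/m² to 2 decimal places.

ΔF_A − ΔF_B = 0.29 W/m²

ΔF_A = 5.27 ln(414/293) = 5.27 × 0.34569 = 1.8218 W/m².
ΔF_B = 5.27 ln(392/293) = 5.27 × 0.29109 = 1.5340 W/m².
Difference: 1.8218 − 1.5340 = 0.2878 W/m².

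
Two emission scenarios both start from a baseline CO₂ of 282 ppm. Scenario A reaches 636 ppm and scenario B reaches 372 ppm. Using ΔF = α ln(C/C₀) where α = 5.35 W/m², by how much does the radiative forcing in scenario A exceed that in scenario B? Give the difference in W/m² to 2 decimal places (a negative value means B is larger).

ΔF_A = 5.35 ln(636/282) = 5.35 × 0.81329 = 4.3511 W/m².
ΔF_B = 5.35 ln(372/282) = 5.35 × 0.27699 = 1.4819 W/m².
Difference: 4.3511 − 1.4819 = 2.8692 W/m².

ΔF_A − ΔF_B = 2.87 W/m²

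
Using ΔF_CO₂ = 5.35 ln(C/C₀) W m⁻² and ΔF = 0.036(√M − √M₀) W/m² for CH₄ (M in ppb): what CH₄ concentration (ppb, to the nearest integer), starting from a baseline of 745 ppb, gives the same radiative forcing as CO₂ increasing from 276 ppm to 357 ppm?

M ≈ 4295 ppb

CO₂ forcing: 5.35 × ln(357/276) = 5.35 × 0.257335 = 1.37674 W/m².
Set 0.036(√M − √745) = 1.37674: √M = 1.37674/0.036 + √745 = 38.2428 + 27.2947 = 65.5375.
M = (65.5375)² = 4295.16 ppb.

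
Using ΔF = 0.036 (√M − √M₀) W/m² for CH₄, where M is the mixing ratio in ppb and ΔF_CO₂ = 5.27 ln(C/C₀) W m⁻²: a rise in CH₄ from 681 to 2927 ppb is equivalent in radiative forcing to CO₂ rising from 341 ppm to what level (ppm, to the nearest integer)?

CH₄ forcing: 0.036 × (√2927 − √681) = 0.036 × (54.1018 − 26.0960) = 0.036 × 28.0058 = 1.00821 W/m².
Set 5.27 ln(C/341) = 1.00821: ln(C/341) = 1.00821/5.27 = 0.19131, so C = 341 × e^0.19131 = 341 × 1.21083 = 412.89 ppm.

C ≈ 413 ppm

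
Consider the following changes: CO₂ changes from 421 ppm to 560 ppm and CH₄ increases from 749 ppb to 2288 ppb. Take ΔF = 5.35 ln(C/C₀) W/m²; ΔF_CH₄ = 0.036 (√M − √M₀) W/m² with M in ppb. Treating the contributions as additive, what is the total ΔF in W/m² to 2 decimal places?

CO₂: 5.35 × ln(560/421) = 5.35 × ln(1.33017) = 5.35 × 0.28531 = 1.5264 W/m².
CH₄: 0.036 × (√2288 − √749) = 0.036 × (47.8330 − 27.3679) = 0.036 × 20.4651 = 0.7367 W/m².
Total ΔF = 1.5264 + 0.7367 = 2.2631 W/m².

ΔF = 2.26 W/m²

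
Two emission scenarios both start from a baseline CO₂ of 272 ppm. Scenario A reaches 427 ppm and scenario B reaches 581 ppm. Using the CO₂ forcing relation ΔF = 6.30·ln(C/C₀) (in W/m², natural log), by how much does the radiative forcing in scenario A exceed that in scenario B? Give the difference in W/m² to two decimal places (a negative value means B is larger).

ΔF_A − ΔF_B = -1.94 W/m²

ΔF_A = 6.30 ln(427/272) = 6.30 × 0.45098 = 2.8412 W/m².
ΔF_B = 6.30 ln(581/272) = 6.30 × 0.75895 = 4.7814 W/m².
Difference: 2.8412 − 4.7814 = -1.9402 W/m².
(Equivalently, ΔF_A − ΔF_B = 6.30 ln(427/581) = 6.30 × -0.30797 = -1.9402 W/m².)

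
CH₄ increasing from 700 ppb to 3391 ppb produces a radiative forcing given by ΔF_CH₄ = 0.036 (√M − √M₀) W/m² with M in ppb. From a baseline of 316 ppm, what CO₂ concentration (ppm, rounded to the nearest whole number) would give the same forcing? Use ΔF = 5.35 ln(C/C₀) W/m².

C ≈ 391 ppm

CH₄ forcing: 0.036 × (√3391 − √700) = 0.036 × (58.2323 − 26.4575) = 0.036 × 31.7748 = 1.14389 W/m².
Set 5.35 ln(C/316) = 1.14389: ln(C/316) = 1.14389/5.35 = 0.21381, so C = 316 × e^0.21381 = 316 × 1.23839 = 391.33 ppm.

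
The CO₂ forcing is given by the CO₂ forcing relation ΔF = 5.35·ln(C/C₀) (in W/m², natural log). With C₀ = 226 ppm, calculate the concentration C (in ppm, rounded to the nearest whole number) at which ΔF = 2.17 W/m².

Set 5.35 ln(C/226) = 2.17, so ln(C/226) = 2.17/5.35 = 0.40561.
Then C/226 = e^0.40561 = 1.50022, giving C = 226 × 1.50022 = 339.05 ppm.

C ≈ 339 ppm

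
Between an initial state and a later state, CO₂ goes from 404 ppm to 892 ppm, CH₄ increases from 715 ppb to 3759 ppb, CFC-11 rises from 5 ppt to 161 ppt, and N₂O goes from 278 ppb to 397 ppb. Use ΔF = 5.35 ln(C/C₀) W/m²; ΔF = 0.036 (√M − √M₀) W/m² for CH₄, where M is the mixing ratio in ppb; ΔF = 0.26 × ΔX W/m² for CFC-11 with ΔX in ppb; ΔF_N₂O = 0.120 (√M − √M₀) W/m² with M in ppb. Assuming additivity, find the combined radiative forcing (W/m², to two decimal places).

ΔF = 5.91 W/m²

CO₂: 5.35 × ln(892/404) = 5.35 × ln(2.20792) = 5.35 × 0.79205 = 4.2375 W/m².
CH₄: 0.036 × (√3759 − √715) = 0.036 × (61.3107 − 26.7395) = 0.036 × 34.5712 = 1.2446 W/m².
CFC-11: Δ = 161 − 5 = 156 ppt = 0.156 ppb; ΔF = 0.26 × 0.156 = 0.0406 W/m².
N₂O: 0.120 × (√397 − √278) = 0.120 × (19.9249 − 16.6733) = 0.120 × 3.2516 = 0.3902 W/m².
Total ΔF = 4.2375 + 1.2446 + 0.0406 + 0.3902 = 5.9129 W/m².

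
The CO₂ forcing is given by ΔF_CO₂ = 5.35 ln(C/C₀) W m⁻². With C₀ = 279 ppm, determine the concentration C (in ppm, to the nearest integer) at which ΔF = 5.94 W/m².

Set 5.35 ln(C/279) = 5.94, so ln(C/279) = 5.94/5.35 = 1.11028.
Then C/279 = e^1.11028 = 3.03521, giving C = 279 × 3.03521 = 846.82 ppm.

C ≈ 847 ppm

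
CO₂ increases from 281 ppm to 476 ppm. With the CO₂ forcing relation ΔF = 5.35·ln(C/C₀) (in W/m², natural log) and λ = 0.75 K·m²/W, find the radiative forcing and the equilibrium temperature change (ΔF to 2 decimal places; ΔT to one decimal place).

ΔF = 2.82 W/m²; ΔT = 2.1 K

CO₂: 5.35 × ln(476/281) = 5.35 × ln(1.69395) = 5.35 × 0.52706 = 2.8198 W/m².
ΔT = λ ΔF = 0.75 × 2.82 = 2.1150 K.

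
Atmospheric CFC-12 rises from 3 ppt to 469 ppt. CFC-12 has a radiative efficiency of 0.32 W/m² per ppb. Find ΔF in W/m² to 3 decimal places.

ΔF = 0.149 W/m²

CFC-12: Δ = 469 − 3 = 466 ppt = 0.466 ppb; ΔF = 0.32 × 0.466 = 0.1491 W/m².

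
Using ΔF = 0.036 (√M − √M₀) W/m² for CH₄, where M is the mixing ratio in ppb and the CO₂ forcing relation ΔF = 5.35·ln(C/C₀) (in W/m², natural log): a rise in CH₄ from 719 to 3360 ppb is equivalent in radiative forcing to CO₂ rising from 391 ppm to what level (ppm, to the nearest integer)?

C ≈ 482 ppm

CH₄ forcing: 0.036 × (√3360 − √719) = 0.036 × (57.9655 − 26.8142) = 0.036 × 31.1513 = 1.12145 W/m².
Set 5.35 ln(C/391) = 1.12145: ln(C/391) = 1.12145/5.35 = 0.20962, so C = 391 × e^0.20962 = 391 × 1.23321 = 482.19 ppm.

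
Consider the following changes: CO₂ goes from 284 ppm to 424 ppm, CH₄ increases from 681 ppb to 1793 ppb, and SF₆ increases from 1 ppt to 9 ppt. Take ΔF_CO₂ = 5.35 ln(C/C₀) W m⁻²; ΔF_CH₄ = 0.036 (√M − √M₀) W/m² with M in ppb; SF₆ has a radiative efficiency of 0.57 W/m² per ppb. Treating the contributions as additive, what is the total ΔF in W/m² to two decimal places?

ΔF = 2.73 W/m²

CO₂: 5.35 × ln(424/284) = 5.35 × ln(1.49296) = 5.35 × 0.40076 = 2.1441 W/m².
CH₄: 0.036 × (√1793 − √681) = 0.036 × (42.3438 − 26.0960) = 0.036 × 16.2478 = 0.5849 W/m².
SF₆: Δ = 9 − 1 = 8 ppt = 0.008 ppb; ΔF = 0.57 × 0.008 = 0.0046 W/m².
Total ΔF = 2.1441 + 0.5849 + 0.0046 = 2.7336 W/m².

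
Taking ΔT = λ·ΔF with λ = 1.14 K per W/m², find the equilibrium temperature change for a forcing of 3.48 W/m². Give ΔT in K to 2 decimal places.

ΔT = λ ΔF = 1.14 × 3.48 = 3.9672 K.

ΔT = 3.97 K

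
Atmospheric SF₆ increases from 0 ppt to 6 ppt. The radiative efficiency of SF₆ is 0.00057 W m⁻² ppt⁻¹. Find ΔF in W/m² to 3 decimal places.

ΔF = 0.003 W/m²

SF₆: ΔF = 0.00057 × (6 − 0) = 0.00057 × 6 = 0.0034 W/m².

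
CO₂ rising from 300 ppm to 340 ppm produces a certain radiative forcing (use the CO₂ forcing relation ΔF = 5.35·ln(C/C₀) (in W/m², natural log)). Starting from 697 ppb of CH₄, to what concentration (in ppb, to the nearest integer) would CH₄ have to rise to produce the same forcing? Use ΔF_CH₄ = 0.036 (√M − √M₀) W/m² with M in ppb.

CO₂ forcing: 5.35 × ln(340/300) = 5.35 × 0.125163 = 0.66962 W/m².
Set 0.036(√M − √697) = 0.66962: √M = 0.66962/0.036 + √697 = 18.6006 + 26.4008 = 45.0014.
M = (45.0014)² = 2025.13 ppb.

M ≈ 2025 ppb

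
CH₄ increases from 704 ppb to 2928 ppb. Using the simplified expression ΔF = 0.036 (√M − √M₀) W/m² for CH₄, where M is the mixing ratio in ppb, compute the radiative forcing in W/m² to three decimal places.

ΔF = 0.993 W/m²

CH₄: 0.036 × (√2928 − √704) = 0.036 × (54.1110 − 26.5330) = 0.036 × 27.5780 = 0.9928 W/m².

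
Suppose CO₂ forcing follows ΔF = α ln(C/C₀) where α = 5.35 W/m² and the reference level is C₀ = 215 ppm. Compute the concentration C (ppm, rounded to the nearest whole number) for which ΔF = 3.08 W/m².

Set 5.35 ln(C/215) = 3.08, so ln(C/215) = 3.08/5.35 = 0.57570.
Then C/215 = e^0.57570 = 1.77837, giving C = 215 × 1.77837 = 382.35 ppm.

C ≈ 382 ppm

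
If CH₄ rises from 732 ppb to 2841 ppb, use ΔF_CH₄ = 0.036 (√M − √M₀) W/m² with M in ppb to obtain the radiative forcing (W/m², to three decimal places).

CH₄: 0.036 × (√2841 − √732) = 0.036 × (53.3010 − 27.0555) = 0.036 × 26.2455 = 0.9448 W/m².

ΔF = 0.945 W/m²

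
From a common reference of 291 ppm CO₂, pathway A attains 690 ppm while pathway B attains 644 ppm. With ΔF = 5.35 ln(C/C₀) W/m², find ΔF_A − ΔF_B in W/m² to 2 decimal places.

ΔF_A − ΔF_B = 0.37 W/m²

ΔF_A = 5.35 ln(690/291) = 5.35 × 0.86337 = 4.6190 W/m².
ΔF_B = 5.35 ln(644/291) = 5.35 × 0.79438 = 4.2499 W/m².
Difference: 4.6190 − 4.2499 = 0.3691 W/m².
(Equivalently, ΔF_A − ΔF_B = 5.35 ln(690/644) = 5.35 × 0.06899 = 0.3691 W/m².)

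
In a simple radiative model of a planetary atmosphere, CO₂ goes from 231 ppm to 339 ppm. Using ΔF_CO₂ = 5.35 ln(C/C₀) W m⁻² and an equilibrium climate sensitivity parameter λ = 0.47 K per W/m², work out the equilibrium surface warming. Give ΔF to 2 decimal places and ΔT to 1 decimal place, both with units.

CO₂: 5.35 × ln(339/231) = 5.35 × ln(1.46753) = 5.35 × 0.38358 = 2.0522 W/m².
ΔT = λ ΔF = 0.47 × 2.05 = 0.9635 K.

ΔF = 2.05 W/m²; ΔT = 1.0 K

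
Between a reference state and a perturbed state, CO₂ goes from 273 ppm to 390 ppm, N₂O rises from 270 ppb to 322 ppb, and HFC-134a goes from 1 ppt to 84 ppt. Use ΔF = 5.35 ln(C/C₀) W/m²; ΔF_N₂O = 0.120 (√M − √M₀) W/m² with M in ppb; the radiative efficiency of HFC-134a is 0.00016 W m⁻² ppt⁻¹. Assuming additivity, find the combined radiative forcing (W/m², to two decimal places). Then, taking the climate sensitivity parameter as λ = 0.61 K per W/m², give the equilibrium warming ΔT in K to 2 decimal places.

ΔF = 2.10 W/m²; ΔT = 1.28 K

CO₂: 5.35 × ln(390/273) = 5.35 × ln(1.42857) = 5.35 × 0.35667 = 1.9082 W/m².
N₂O: 0.120 × (√322 − √270) = 0.120 × (17.9444 − 16.4317) = 0.120 × 1.5127 = 0.1815 W/m².
HFC-134a: ΔF = 0.00016 × (84 − 1) = 0.00016 × 83 = 0.0133 W/m².
Total ΔF = 1.9082 + 0.1815 + 0.0133 = 2.1030 W/m².
ΔT = λ ΔF = 0.61 × 2.10 = 1.2810 K.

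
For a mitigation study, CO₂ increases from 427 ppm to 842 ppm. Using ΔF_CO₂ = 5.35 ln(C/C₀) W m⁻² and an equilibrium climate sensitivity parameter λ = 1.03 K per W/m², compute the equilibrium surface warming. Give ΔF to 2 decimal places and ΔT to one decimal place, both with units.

CO₂: 5.35 × ln(842/427) = 5.35 × ln(1.97190) = 5.35 × 0.67900 = 3.6327 W/m².
ΔT = λ ΔF = 1.03 × 3.63 = 3.7389 K.

ΔF = 3.63 W/m²; ΔT = 3.7 K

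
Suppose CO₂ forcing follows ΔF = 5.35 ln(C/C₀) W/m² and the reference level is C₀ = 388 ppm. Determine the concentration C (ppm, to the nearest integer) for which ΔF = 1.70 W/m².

C ≈ 533 ppm

Set 5.35 ln(C/388) = 1.70, so ln(C/388) = 1.70/5.35 = 0.31776.
Then C/388 = e^0.31776 = 1.37405, giving C = 388 × 1.37405 = 533.13 ppm.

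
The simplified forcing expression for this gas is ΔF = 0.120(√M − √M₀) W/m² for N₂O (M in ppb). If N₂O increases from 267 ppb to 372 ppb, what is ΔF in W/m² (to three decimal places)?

ΔF = 0.354 W/m²

N₂O: 0.120 × (√372 − √267) = 0.120 × (19.2873 − 16.3401) = 0.120 × 2.9472 = 0.3537 W/m².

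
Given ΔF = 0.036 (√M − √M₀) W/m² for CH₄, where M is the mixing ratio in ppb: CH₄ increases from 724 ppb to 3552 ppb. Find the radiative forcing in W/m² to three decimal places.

CH₄: 0.036 × (√3552 − √724) = 0.036 × (59.5987 − 26.9072) = 0.036 × 32.6915 = 1.1769 W/m².

ΔF = 1.177 W/m²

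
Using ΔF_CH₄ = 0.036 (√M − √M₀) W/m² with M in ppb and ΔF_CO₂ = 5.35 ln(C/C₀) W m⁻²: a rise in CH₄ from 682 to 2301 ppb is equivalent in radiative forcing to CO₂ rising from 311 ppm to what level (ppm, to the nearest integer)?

C ≈ 360 ppm

CH₄ forcing: 0.036 × (√2301 − √682) = 0.036 × (47.9687 − 26.1151) = 0.036 × 21.8536 = 0.78673 W/m².
Set 5.35 ln(C/311) = 0.78673: ln(C/311) = 0.78673/5.35 = 0.14705, so C = 311 × e^0.14705 = 311 × 1.15841 = 360.27 ppm.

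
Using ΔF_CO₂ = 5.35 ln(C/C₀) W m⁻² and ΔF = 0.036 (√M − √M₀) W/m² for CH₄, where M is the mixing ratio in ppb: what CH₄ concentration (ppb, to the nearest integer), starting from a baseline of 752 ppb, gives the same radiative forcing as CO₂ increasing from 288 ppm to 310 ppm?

M ≈ 1472 ppb

CO₂ forcing: 5.35 × ln(310/288) = 5.35 × 0.073612 = 0.39382 W/m².
Set 0.036(√M − √752) = 0.39382: √M = 0.39382/0.036 + √752 = 10.9394 + 27.4226 = 38.3620.
M = (38.3620)² = 1471.64 ppb.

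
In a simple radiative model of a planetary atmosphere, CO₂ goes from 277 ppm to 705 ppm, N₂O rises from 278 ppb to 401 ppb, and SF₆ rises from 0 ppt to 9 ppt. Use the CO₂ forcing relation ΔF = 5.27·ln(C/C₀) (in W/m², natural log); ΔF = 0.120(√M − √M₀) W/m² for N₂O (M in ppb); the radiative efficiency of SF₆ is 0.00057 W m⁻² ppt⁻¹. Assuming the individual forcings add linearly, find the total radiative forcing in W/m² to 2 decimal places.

CO₂: 5.27 × ln(705/277) = 5.27 × ln(2.54513) = 5.27 × 0.93418 = 4.9231 W/m².
N₂O: 0.120 × (√401 − √278) = 0.120 × (20.0250 − 16.6733) = 0.120 × 3.3517 = 0.4022 W/m².
SF₆: ΔF = 0.00057 × (9 − 0) = 0.00057 × 9 = 0.0051 W/m².
Total ΔF = 4.9231 + 0.4022 + 0.0051 = 5.3304 W/m².

ΔF = 5.33 W/m²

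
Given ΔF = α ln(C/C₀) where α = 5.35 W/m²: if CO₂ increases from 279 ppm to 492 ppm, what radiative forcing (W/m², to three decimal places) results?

CO₂: 5.35 × ln(492/279) = 5.35 × ln(1.76344) = 5.35 × 0.56727 = 3.0349 W/m².

ΔF = 3.035 W/m²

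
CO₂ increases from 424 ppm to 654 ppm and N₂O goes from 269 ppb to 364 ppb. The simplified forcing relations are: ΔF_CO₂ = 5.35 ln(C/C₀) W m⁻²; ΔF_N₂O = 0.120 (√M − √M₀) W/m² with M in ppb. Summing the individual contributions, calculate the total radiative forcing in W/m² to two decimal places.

ΔF = 2.64 W/m²

CO₂: 5.35 × ln(654/424) = 5.35 × ln(1.54245) = 5.35 × 0.43337 = 2.3185 W/m².
N₂O: 0.120 × (√364 − √269) = 0.120 × (19.0788 − 16.4012) = 0.120 × 2.6776 = 0.3213 W/m².
Total ΔF = 2.3185 + 0.3213 = 2.6398 W/m².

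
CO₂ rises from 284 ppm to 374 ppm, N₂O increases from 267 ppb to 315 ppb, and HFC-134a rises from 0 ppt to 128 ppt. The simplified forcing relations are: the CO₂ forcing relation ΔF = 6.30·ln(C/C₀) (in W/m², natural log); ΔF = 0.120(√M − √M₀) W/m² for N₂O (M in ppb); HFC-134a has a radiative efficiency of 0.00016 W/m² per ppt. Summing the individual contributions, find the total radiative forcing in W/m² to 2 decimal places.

CO₂: 6.30 × ln(374/284) = 6.30 × ln(1.31690) = 6.30 × 0.27528 = 1.7343 W/m².
N₂O: 0.120 × (√315 − √267) = 0.120 × (17.7482 − 16.3401) = 0.120 × 1.4081 = 0.1690 W/m².
HFC-134a: ΔF = 0.00016 × (128 − 0) = 0.00016 × 128 = 0.0205 W/m².
Total ΔF = 1.7343 + 0.1690 + 0.0205 = 1.9238 W/m².

ΔF = 1.92 W/m²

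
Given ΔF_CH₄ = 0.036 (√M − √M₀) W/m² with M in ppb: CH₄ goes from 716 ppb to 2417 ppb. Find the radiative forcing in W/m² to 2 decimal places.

ΔF = 0.81 W/m²

CH₄: 0.036 × (√2417 − √716) = 0.036 × (49.1630 − 26.7582) = 0.036 × 22.4048 = 0.8066 W/m².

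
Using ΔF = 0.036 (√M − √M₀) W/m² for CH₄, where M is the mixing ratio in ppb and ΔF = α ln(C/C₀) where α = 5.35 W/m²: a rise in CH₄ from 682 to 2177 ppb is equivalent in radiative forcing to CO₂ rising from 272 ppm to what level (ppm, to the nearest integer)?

C ≈ 312 ppm

CH₄ forcing: 0.036 × (√2177 − √682) = 0.036 × (46.6583 − 26.1151) = 0.036 × 20.5432 = 0.73956 W/m².
Set 5.35 ln(C/272) = 0.73956: ln(C/272) = 0.73956/5.35 = 0.13824, so C = 272 × e^0.13824 = 272 × 1.14825 = 312.32 ppm.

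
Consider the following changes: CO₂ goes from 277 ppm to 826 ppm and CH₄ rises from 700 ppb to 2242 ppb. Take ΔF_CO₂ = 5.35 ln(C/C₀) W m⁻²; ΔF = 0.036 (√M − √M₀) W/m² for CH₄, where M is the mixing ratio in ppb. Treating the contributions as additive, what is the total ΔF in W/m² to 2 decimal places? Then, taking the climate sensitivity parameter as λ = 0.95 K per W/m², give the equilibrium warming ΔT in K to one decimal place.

ΔF = 6.60 W/m²; ΔT = 6.3 K

CO₂: 5.35 × ln(826/277) = 5.35 × ln(2.98195) = 5.35 × 1.09258 = 5.8453 W/m².
CH₄: 0.036 × (√2242 − √700) = 0.036 × (47.3498 − 26.4575) = 0.036 × 20.8923 = 0.7521 W/m².
Total ΔF = 5.8453 + 0.7521 = 6.5974 W/m².
ΔT = λ ΔF = 0.95 × 6.60 = 6.2700 K.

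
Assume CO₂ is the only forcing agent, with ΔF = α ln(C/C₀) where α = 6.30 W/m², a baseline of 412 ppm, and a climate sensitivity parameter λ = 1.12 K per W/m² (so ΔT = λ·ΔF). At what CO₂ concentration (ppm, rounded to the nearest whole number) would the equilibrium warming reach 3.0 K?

C ≈ 630 ppm

Required forcing: ΔF = ΔT/λ = 3.0/1.12 = 2.6786 W/m².
Then ln(C/412) = ΔF/6.30 = 2.6786/6.30 = 0.42517.
So C = 412 × e^0.42517 = 412 × 1.52985 = 630.30 ppm.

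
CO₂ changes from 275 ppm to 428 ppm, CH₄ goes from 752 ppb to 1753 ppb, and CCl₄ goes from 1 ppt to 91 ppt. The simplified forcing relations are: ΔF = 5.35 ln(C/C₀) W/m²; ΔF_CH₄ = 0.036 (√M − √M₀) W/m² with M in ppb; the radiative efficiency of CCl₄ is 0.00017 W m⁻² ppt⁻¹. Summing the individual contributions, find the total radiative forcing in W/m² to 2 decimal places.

CO₂: 5.35 × ln(428/275) = 5.35 × ln(1.55636) = 5.35 × 0.44235 = 2.3666 W/m².
CH₄: 0.036 × (√1753 − √752) = 0.036 × (41.8688 − 27.4226) = 0.036 × 14.4462 = 0.5201 W/m².
CCl₄: ΔF = 0.00017 × (91 − 1) = 0.00017 × 90 = 0.0153 W/m².
Total ΔF = 2.3666 + 0.5201 + 0.0153 = 2.9020 W/m².

ΔF = 2.90 W/m²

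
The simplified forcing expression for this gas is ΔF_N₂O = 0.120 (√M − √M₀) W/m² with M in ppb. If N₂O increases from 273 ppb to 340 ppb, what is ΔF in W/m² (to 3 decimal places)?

N₂O: 0.120 × (√340 − √273) = 0.120 × (18.4391 − 16.5227) = 0.120 × 1.9164 = 0.2300 W/m².

ΔF = 0.230 W/m²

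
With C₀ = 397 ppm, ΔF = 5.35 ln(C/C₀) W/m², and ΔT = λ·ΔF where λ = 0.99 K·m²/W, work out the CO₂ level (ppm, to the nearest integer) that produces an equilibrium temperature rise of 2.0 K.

C ≈ 579 ppm

Required forcing: ΔF = ΔT/λ = 2.0/0.99 = 2.0202 W/m².
Then ln(C/397) = ΔF/5.35 = 2.0202/5.35 = 0.37761.
So C = 397 × e^0.37761 = 397 × 1.45879 = 579.14 ppm.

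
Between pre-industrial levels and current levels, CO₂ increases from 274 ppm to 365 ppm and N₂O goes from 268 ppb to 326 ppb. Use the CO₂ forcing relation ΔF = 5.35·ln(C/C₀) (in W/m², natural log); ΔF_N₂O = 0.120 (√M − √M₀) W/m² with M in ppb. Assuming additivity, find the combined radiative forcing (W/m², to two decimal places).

CO₂: 5.35 × ln(365/274) = 5.35 × ln(1.33212) = 5.35 × 0.28677 = 1.5342 W/m².
N₂O: 0.120 × (√326 − √268) = 0.120 × (18.0555 − 16.3707) = 0.120 × 1.6848 = 0.2022 W/m².
Total ΔF = 1.5342 + 0.2022 = 1.7364 W/m².

ΔF = 1.74 W/m²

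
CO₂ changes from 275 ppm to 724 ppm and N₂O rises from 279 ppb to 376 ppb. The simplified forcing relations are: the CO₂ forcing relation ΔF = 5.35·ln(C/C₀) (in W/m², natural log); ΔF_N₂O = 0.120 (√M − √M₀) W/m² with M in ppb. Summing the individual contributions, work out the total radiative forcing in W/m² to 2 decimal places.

CO₂: 5.35 × ln(724/275) = 5.35 × ln(2.63273) = 5.35 × 0.96802 = 5.1789 W/m².
N₂O: 0.120 × (√376 − √279) = 0.120 × (19.3907 − 16.7033) = 0.120 × 2.6874 = 0.3225 W/m².
Total ΔF = 5.1789 + 0.3225 = 5.5014 W/m².

ΔF = 5.50 W/m²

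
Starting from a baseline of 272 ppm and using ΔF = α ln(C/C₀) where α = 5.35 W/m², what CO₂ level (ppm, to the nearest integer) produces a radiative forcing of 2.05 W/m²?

C ≈ 399 ppm

Set 5.35 ln(C/272) = 2.05, so ln(C/272) = 2.05/5.35 = 0.38318.
Then C/272 = e^0.38318 = 1.46694, giving C = 272 × 1.46694 = 399.01 ppm.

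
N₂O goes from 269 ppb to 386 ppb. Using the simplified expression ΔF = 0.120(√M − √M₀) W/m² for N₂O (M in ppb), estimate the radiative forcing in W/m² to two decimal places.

N₂O: 0.120 × (√386 − √269) = 0.120 × (19.6469 − 16.4012) = 0.120 × 3.2457 = 0.3895 W/m².

ΔF = 0.39 W/m²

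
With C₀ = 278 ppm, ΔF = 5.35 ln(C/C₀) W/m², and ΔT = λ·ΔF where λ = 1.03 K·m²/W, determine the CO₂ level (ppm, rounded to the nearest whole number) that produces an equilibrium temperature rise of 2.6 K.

Required forcing: ΔF = ΔT/λ = 2.6/1.03 = 2.5243 W/m².
Then ln(C/278) = ΔF/5.35 = 2.5243/5.35 = 0.47183.
So C = 278 × e^0.47183 = 278 × 1.60292 = 445.61 ppm.

C ≈ 446 ppm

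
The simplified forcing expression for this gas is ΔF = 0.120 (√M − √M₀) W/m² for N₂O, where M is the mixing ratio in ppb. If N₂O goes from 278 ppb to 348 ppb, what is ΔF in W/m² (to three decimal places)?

N₂O: 0.120 × (√348 − √278) = 0.120 × (18.6548 − 16.6733) = 0.120 × 1.9815 = 0.2378 W/m².

ΔF = 0.238 W/m²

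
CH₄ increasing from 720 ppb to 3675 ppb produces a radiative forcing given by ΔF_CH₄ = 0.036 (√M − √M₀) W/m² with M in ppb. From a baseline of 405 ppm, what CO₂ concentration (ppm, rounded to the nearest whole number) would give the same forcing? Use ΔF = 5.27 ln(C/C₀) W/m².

C ≈ 510 ppm

CH₄ forcing: 0.036 × (√3675 − √720) = 0.036 × (60.6218 − 26.8328) = 0.036 × 33.7890 = 1.21640 W/m².
Set 5.27 ln(C/405) = 1.21640: ln(C/405) = 1.21640/5.27 = 0.23082, so C = 405 × e^0.23082 = 405 × 1.25963 = 510.15 ppm.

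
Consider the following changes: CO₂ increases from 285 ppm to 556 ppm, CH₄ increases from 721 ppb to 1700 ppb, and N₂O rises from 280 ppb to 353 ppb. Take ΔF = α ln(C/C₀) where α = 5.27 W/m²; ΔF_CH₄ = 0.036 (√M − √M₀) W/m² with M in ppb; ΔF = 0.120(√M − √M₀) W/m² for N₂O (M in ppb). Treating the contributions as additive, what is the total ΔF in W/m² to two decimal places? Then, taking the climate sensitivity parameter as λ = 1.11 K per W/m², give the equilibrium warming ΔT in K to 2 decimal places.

CO₂: 5.27 × ln(556/285) = 5.27 × ln(1.95088) = 5.27 × 0.66828 = 3.5218 W/m².
CH₄: 0.036 × (√1700 − √721) = 0.036 × (41.2311 − 26.8514) = 0.036 × 14.3797 = 0.5177 W/m².
N₂O: 0.120 × (√353 − √280) = 0.120 × (18.7883 − 16.7332) = 0.120 × 2.0551 = 0.2466 W/m².
Total ΔF = 3.5218 + 0.5177 + 0.2466 = 4.2861 W/m².
ΔT = λ ΔF = 1.11 × 4.29 = 4.7619 K.

ΔF = 4.29 W/m²; ΔT = 4.76 K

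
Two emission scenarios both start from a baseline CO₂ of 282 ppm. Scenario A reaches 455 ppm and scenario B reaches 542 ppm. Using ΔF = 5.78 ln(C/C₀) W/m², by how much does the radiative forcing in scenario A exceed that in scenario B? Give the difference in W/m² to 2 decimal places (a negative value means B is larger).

ΔF_A = 5.78 ln(455/282) = 5.78 × 0.47839 = 2.7651 W/m².
ΔF_B = 5.78 ln(542/282) = 5.78 × 0.65336 = 3.7764 W/m².
Difference: 2.7651 − 3.7764 = -1.0113 W/m².

ΔF_A − ΔF_B = -1.01 W/m²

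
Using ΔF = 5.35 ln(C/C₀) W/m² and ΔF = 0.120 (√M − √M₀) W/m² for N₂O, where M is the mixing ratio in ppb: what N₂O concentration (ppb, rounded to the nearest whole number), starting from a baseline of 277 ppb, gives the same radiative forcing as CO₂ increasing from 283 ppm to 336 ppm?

M ≈ 590 ppb

CO₂ forcing: 5.35 × ln(336/283) = 5.35 × 0.171664 = 0.91840 W/m².
Set 0.120(√M − √277) = 0.91840: √M = 0.91840/0.120 + √277 = 7.6533 + 16.6433 = 24.2966.
M = (24.2966)² = 590.32 ppb.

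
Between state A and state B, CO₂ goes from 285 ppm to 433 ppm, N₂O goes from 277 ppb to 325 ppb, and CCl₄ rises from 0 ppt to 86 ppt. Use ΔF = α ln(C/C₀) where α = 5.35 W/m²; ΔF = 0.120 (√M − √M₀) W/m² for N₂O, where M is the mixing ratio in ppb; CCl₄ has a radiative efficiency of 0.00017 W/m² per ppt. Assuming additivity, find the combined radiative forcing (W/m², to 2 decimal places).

ΔF = 2.42 W/m²

CO₂: 5.35 × ln(433/285) = 5.35 × ln(1.51930) = 5.35 × 0.41825 = 2.2376 W/m².
N₂O: 0.120 × (√325 − √277) = 0.120 × (18.0278 − 16.6433) = 0.120 × 1.3845 = 0.1661 W/m².
CCl₄: ΔF = 0.00017 × (86 − 0) = 0.00017 × 86 = 0.0146 W/m².
Total ΔF = 2.2376 + 0.1661 + 0.0146 = 2.4183 W/m².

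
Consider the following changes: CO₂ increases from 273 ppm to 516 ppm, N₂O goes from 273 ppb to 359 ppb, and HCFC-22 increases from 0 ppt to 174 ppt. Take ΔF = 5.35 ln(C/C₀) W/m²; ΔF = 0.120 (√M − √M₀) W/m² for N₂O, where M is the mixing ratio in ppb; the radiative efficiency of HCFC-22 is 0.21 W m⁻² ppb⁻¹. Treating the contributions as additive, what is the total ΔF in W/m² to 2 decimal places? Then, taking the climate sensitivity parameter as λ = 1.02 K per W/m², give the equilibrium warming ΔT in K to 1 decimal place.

CO₂: 5.35 × ln(516/273) = 5.35 × ln(1.89011) = 5.35 × 0.63664 = 3.4060 W/m².
N₂O: 0.120 × (√359 − √273) = 0.120 × (18.9473 − 16.5227) = 0.120 × 2.4246 = 0.2910 W/m².
HCFC-22: Δ = 174 − 0 = 174 ppt = 0.174 ppb; ΔF = 0.21 × 0.174 = 0.0365 W/m².
Total ΔF = 3.4060 + 0.2910 + 0.0365 = 3.7335 W/m².
ΔT = λ ΔF = 1.02 × 3.73 = 3.8046 K.

ΔF = 3.73 W/m²; ΔT = 3.8 K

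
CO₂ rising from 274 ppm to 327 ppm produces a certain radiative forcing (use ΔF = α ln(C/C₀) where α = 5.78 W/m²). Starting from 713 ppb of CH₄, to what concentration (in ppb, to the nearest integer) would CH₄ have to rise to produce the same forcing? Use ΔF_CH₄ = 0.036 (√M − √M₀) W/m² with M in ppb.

CO₂ forcing: 5.78 × ln(327/274) = 5.78 × 0.176832 = 1.02209 W/m².
Set 0.036(√M − √713) = 1.02209: √M = 1.02209/0.036 + √713 = 28.3914 + 26.7021 = 55.0935.
M = (55.0935)² = 3035.29 ppb.

M ≈ 3035 ppb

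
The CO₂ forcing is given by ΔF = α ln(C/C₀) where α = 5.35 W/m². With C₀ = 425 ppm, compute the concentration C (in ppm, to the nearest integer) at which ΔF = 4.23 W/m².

Set 5.35 ln(C/425) = 4.23, so ln(C/425) = 4.23/5.35 = 0.79065.
Then C/425 = e^0.79065 = 2.20483, giving C = 425 × 2.20483 = 937.05 ppm.

C ≈ 937 ppm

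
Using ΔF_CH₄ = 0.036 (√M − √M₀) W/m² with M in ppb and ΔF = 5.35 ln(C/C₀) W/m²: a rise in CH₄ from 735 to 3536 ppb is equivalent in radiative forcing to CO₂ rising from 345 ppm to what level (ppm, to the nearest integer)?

CH₄ forcing: 0.036 × (√3536 − √735) = 0.036 × (59.4643 − 27.1109) = 0.036 × 32.3534 = 1.16472 W/m².
Set 5.35 ln(C/345) = 1.16472: ln(C/345) = 1.16472/5.35 = 0.21770, so C = 345 × e^0.21770 = 345 × 1.24321 = 428.91 ppm.

C ≈ 429 ppm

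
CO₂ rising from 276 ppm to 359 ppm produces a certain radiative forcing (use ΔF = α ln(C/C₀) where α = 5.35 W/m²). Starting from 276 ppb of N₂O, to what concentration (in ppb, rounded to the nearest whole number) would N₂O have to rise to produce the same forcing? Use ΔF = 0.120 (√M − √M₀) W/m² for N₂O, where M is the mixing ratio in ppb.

M ≈ 803 ppb

CO₂ forcing: 5.35 × ln(359/276) = 5.35 × 0.262922 = 1.40663 W/m².
Set 0.120(√M − √276) = 1.40663: √M = 1.40663/0.120 + √276 = 11.7219 + 16.6132 = 28.3351.
M = (28.3351)² = 802.88 ppb.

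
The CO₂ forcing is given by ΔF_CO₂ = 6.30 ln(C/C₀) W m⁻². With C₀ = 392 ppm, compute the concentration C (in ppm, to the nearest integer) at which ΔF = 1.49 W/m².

Set 6.30 ln(C/392) = 1.49, so ln(C/392) = 1.49/6.30 = 0.23651.
Then C/392 = e^0.23651 = 1.26682, giving C = 392 × 1.26682 = 496.59 ppm.

C ≈ 497 ppm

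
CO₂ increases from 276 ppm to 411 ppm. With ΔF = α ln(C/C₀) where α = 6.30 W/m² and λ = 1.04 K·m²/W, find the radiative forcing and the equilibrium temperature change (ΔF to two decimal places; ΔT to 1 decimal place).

ΔF = 2.51 W/m²; ΔT = 2.6 K

CO₂: 6.30 × ln(411/276) = 6.30 × ln(1.48913) = 6.30 × 0.39819 = 2.5086 W/m².
ΔT = λ ΔF = 1.04 × 2.51 = 2.6104 K.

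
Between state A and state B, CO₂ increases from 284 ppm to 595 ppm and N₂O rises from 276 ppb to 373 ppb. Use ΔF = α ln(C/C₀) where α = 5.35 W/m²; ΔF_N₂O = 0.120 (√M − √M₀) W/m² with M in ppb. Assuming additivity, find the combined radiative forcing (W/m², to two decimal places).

CO₂: 5.35 × ln(595/284) = 5.35 × ln(2.09507) = 5.35 × 0.73959 = 3.9568 W/m².
N₂O: 0.120 × (√373 − √276) = 0.120 × (19.3132 − 16.6132) = 0.120 × 2.7000 = 0.3240 W/m².
Total ΔF = 3.9568 + 0.3240 = 4.2808 W/m².

ΔF = 4.28 W/m²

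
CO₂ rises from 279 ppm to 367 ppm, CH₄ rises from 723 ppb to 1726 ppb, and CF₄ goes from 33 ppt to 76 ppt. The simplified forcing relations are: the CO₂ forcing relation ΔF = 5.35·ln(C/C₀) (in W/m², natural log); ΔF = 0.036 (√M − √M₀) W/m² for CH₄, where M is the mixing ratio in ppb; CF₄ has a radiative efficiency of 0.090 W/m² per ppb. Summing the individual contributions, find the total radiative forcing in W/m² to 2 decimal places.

ΔF = 2.00 W/m²

CO₂: 5.35 × ln(367/279) = 5.35 × ln(1.31541) = 5.35 × 0.27415 = 1.4667 W/m².
CH₄: 0.036 × (√1726 − √723) = 0.036 × (41.5452 − 26.8887) = 0.036 × 14.6565 = 0.5276 W/m².
CF₄: Δ = 76 − 33 = 43 ppt = 0.043 ppb; ΔF = 0.090 × 0.043 = 0.0039 W/m².
Total ΔF = 1.4667 + 0.5276 + 0.0039 = 1.9982 W/m².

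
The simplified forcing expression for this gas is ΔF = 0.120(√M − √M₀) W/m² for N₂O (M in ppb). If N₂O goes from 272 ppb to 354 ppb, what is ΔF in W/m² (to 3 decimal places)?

ΔF = 0.279 W/m²

N₂O: 0.120 × (√354 − √272) = 0.120 × (18.8149 − 16.4924) = 0.120 × 2.3225 = 0.2787 W/m².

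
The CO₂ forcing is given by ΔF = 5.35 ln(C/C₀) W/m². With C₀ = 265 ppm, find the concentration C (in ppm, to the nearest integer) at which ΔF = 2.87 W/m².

C ≈ 453 ppm

Set 5.35 ln(C/265) = 2.87, so ln(C/265) = 2.87/5.35 = 0.53645.
Then C/265 = e^0.53645 = 1.70993, giving C = 265 × 1.70993 = 453.13 ppm.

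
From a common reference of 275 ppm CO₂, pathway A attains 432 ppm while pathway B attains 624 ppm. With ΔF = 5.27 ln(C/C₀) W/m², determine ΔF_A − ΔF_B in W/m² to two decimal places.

ΔF_A = 5.27 ln(432/275) = 5.27 × 0.45165 = 2.3802 W/m².
ΔF_B = 5.27 ln(624/275) = 5.27 × 0.81938 = 4.3181 W/m².
Difference: 2.3802 − 4.3181 = -1.9379 W/m².

ΔF_A − ΔF_B = -1.94 W/m²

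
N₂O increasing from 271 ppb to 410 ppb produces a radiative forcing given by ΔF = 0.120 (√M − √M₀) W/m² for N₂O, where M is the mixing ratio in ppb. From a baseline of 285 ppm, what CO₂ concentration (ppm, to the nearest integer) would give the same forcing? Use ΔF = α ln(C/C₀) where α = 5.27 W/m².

C ≈ 311 ppm

N₂O forcing: 0.120 × (√410 − √271) = 0.120 × (20.2485 − 16.4621) = 0.120 × 3.7864 = 0.45437 W/m².
Set 5.27 ln(C/285) = 0.45437: ln(C/285) = 0.45437/5.27 = 0.08622, so C = 285 × e^0.08622 = 285 × 1.09005 = 310.66 ppm.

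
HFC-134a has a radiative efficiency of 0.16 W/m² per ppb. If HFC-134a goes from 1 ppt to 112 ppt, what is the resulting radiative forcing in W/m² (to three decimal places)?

HFC-134a: Δ = 112 − 1 = 111 ppt = 0.111 ppb; ΔF = 0.16 × 0.111 = 0.0178 W/m².

ΔF = 0.018 W/m²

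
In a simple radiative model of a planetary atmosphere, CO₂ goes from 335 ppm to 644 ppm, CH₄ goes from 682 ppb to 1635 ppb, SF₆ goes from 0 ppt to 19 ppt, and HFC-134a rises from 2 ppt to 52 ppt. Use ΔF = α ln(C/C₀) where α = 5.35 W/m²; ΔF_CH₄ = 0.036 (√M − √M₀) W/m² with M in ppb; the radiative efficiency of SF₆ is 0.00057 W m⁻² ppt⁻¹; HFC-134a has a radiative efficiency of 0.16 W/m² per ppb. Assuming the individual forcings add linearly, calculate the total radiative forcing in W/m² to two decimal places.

ΔF = 4.03 W/m²

CO₂: 5.35 × ln(644/335) = 5.35 × ln(1.92239) = 5.35 × 0.65357 = 3.4966 W/m².
CH₄: 0.036 × (√1635 − √682) = 0.036 × (40.4351 − 26.1151) = 0.036 × 14.3200 = 0.5155 W/m².
SF₆: ΔF = 0.00057 × (19 − 0) = 0.00057 × 19 = 0.0108 W/m².
HFC-134a: Δ = 52 − 2 = 50 ppt = 0.050 ppb; ΔF = 0.16 × 0.050 = 0.0080 W/m².
Total ΔF = 3.4966 + 0.5155 + 0.0108 + 0.0080 = 4.0309 W/m².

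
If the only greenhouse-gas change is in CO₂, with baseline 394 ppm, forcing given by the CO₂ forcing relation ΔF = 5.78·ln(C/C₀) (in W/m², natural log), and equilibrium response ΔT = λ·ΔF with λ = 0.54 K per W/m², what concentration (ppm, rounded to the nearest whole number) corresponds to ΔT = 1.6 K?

C ≈ 658 ppm

Required forcing: ΔF = ΔT/λ = 1.6/0.54 = 2.9630 W/m².
Then ln(C/394) = ΔF/5.78 = 2.9630/5.78 = 0.51263.
So C = 394 × e^0.51263 = 394 × 1.66968 = 657.85 ppm.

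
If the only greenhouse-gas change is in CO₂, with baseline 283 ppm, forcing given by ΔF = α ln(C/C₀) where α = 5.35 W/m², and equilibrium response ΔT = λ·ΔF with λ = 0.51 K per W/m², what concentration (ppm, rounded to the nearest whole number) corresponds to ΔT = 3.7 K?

C ≈ 1098 ppm

Required forcing: ΔF = ΔT/λ = 3.7/0.51 = 7.2549 W/m².
Then ln(C/283) = ΔF/5.35 = 7.2549/5.35 = 1.35606.
So C = 283 × e^1.35606 = 283 × 3.88087 = 1098.29 ppm.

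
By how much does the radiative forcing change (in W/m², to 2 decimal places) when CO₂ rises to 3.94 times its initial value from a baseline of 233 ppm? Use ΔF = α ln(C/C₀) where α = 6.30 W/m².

ΔF = 6.30 × ln(3.94) = 6.30 × 1.37118 = 8.6384 W/m².

ΔF = 8.64 W/m²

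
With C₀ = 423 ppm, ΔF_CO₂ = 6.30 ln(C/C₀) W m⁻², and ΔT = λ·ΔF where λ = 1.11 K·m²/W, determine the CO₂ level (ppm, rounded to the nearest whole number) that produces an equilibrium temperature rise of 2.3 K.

Required forcing: ΔF = ΔT/λ = 2.3/1.11 = 2.0721 W/m².
Then ln(C/423) = ΔF/6.30 = 2.0721/6.30 = 0.32890.
So C = 423 × e^0.32890 = 423 × 1.38944 = 587.73 ppm.

C ≈ 588 ppm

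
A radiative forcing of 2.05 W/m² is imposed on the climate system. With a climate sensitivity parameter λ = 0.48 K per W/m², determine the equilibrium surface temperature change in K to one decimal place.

ΔT = 1.0 K

ΔT = λ ΔF = 0.48 × 2.05 = 0.9840 K.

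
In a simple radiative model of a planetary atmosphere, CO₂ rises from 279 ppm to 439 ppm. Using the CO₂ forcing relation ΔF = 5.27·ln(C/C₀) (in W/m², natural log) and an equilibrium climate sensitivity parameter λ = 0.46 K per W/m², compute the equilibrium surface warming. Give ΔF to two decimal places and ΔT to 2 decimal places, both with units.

ΔF = 2.39 W/m²; ΔT = 1.10 K

CO₂: 5.27 × ln(439/279) = 5.27 × ln(1.57348) = 5.27 × 0.45329 = 2.3888 W/m².
ΔT = λ ΔF = 0.46 × 2.39 = 1.0994 K.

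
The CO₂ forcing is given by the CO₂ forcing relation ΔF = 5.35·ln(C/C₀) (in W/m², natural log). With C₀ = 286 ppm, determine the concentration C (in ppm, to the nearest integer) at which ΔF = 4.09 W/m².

C ≈ 614 ppm

Set 5.35 ln(C/286) = 4.09, so ln(C/286) = 4.09/5.35 = 0.76449.
Then C/286 = e^0.76449 = 2.14790, giving C = 286 × 2.14790 = 614.30 ppm.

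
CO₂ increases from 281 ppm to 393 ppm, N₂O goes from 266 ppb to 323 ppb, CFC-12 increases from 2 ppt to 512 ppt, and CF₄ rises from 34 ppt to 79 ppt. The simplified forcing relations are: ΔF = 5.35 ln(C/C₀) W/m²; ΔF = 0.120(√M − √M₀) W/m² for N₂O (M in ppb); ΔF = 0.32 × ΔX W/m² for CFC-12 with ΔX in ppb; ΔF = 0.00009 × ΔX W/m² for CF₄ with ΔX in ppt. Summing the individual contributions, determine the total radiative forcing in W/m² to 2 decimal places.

CO₂: 5.35 × ln(393/281) = 5.35 × ln(1.39858) = 5.35 × 0.33546 = 1.7947 W/m².
N₂O: 0.120 × (√323 − √266) = 0.120 × (17.9722 − 16.3095) = 0.120 × 1.6627 = 0.1995 W/m².
CFC-12: Δ = 512 − 2 = 510 ppt = 0.510 ppb; ΔF = 0.32 × 0.510 = 0.1632 W/m².
CF₄: ΔF = 0.00009 × (79 − 34) = 0.00009 × 45 = 0.0041 W/m².
Total ΔF = 1.7947 + 0.1995 + 0.1632 + 0.0041 = 2.1615 W/m².

ΔF = 2.16 W/m²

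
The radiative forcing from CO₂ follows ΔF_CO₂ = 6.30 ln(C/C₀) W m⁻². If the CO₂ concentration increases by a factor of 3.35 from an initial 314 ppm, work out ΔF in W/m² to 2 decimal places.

ΔF = 6.30 × ln(3.35) = 6.30 × 1.20896 = 7.6164 W/m².

ΔF = 7.62 W/m²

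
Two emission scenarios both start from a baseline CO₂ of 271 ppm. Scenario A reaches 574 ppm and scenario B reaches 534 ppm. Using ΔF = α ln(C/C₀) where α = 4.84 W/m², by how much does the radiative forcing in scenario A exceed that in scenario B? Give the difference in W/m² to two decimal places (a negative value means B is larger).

ΔF_A − ΔF_B = 0.35 W/m²

ΔF_A = 4.84 ln(574/271) = 4.84 × 0.75051 = 3.6325 W/m².
ΔF_B = 4.84 ln(534/271) = 4.84 × 0.67828 = 3.2829 W/m².
Difference: 3.6325 − 3.2829 = 0.3496 W/m².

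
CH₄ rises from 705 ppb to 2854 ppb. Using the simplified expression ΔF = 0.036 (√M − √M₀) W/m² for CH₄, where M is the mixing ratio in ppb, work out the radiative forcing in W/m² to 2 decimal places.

CH₄: 0.036 × (√2854 − √705) = 0.036 × (53.4228 − 26.5518) = 0.036 × 26.8710 = 0.9674 W/m².

ΔF = 0.97 W/m²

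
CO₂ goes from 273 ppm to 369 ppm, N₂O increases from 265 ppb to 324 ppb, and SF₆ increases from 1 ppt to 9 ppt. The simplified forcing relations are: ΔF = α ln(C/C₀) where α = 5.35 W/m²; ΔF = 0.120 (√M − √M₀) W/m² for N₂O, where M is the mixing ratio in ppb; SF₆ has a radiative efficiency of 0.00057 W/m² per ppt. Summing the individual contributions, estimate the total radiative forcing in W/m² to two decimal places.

CO₂: 5.35 × ln(369/273) = 5.35 × ln(1.35165) = 5.35 × 0.30133 = 1.6121 W/m².
N₂O: 0.120 × (√324 − √265) = 0.120 × (18.0000 − 16.2788) = 0.120 × 1.7212 = 0.2065 W/m².
SF₆: ΔF = 0.00057 × (9 − 1) = 0.00057 × 8 = 0.0046 W/m².
Total ΔF = 1.6121 + 0.2065 + 0.0046 = 1.8232 W/m².

ΔF = 1.82 W/m²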